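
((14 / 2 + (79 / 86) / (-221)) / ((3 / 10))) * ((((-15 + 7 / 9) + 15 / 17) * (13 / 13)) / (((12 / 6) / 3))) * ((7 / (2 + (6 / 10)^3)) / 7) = -4348998125 / 20653674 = -210.57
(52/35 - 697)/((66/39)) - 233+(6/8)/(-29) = -2614687/4060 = -644.01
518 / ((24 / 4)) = 259 / 3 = 86.33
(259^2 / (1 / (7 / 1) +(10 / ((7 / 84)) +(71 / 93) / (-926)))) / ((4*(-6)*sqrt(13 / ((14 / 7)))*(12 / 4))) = -6739695151*sqrt(26) / 11298259596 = -3.04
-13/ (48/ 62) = -16.79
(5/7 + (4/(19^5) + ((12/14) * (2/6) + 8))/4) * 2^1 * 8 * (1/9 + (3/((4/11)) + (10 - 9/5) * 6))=400215901150/155994237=2565.58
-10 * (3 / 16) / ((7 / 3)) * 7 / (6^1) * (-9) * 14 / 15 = 63 / 8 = 7.88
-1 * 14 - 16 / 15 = -226 / 15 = -15.07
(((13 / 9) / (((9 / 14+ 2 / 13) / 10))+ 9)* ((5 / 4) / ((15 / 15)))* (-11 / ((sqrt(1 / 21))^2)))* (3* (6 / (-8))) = 8178555 / 464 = 17626.20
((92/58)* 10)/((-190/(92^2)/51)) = -19856544/551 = -36037.28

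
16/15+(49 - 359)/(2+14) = -2197/120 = -18.31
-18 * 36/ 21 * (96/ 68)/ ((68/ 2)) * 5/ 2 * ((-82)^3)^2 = -1969963230827520/ 2023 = -973783109652.75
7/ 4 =1.75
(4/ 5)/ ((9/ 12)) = 16/ 15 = 1.07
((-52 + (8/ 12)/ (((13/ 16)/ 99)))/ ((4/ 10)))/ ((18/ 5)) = 20.30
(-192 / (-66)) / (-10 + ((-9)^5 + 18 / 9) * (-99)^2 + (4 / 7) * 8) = -224 / 44561413237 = -0.00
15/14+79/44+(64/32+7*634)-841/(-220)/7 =1710714/385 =4443.41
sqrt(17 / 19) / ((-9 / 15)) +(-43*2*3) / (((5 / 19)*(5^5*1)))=-5*sqrt(323) / 57 - 4902 / 15625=-1.89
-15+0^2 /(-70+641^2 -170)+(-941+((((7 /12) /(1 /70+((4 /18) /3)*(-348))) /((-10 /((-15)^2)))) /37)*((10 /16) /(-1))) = -18372099199 /19217504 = -956.01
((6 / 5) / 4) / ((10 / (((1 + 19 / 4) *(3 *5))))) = 207 / 80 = 2.59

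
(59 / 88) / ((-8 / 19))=-1121 / 704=-1.59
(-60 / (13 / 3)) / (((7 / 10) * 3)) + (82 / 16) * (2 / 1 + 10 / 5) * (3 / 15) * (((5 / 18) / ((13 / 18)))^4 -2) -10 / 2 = -39392989 / 1999270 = -19.70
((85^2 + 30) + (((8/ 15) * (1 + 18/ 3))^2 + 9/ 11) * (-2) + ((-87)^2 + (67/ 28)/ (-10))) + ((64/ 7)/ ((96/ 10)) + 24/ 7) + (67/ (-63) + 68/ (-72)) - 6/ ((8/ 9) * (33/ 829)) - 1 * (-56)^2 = 1592660033/ 138600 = 11491.05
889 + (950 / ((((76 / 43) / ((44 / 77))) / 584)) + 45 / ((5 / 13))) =1262642 / 7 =180377.43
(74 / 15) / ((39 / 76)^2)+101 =2731739 / 22815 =119.73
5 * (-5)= -25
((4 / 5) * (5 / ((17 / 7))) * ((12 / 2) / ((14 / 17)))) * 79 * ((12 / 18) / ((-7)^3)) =-632 / 343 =-1.84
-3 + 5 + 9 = 11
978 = 978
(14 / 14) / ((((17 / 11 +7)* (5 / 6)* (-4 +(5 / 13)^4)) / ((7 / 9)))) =-0.03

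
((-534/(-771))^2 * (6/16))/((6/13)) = 102973/264196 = 0.39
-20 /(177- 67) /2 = -1 /11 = -0.09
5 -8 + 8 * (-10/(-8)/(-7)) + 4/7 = -27/7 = -3.86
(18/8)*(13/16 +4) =693/64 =10.83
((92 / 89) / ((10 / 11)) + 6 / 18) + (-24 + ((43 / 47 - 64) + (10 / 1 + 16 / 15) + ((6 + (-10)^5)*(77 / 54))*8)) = -644185446724 / 564705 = -1140746.84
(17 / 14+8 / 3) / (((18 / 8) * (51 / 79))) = 25754 / 9639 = 2.67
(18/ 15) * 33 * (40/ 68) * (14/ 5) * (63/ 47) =349272/ 3995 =87.43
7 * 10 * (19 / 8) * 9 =5985 / 4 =1496.25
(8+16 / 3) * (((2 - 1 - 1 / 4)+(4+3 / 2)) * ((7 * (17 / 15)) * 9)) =5950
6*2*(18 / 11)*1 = 216 / 11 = 19.64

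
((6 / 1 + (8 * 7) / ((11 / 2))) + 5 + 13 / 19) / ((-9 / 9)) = -4570 / 209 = -21.87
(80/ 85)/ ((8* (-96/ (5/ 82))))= -5/ 66912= -0.00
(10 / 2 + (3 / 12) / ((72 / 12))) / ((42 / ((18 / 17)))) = 121 / 952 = 0.13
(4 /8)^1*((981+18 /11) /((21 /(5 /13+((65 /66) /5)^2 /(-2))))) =7096709 /830544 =8.54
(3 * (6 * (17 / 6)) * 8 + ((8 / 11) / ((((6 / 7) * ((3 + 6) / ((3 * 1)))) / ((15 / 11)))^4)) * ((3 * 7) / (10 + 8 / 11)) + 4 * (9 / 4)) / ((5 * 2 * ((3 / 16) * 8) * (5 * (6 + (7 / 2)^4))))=155653827436 / 4367835987075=0.04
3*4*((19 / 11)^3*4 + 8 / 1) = 457008 / 1331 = 343.36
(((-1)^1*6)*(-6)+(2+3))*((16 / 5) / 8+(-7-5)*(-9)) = 22222 / 5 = 4444.40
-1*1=-1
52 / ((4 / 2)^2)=13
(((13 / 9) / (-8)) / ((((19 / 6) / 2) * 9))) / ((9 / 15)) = -65 / 3078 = -0.02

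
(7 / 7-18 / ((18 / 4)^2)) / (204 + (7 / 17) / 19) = 323 / 593091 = 0.00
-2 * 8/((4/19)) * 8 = -608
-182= -182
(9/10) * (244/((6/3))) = 549/5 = 109.80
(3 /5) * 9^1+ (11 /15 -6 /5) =4.93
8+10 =18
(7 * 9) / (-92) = -63 / 92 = -0.68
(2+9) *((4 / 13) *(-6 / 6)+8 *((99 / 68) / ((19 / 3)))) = 70730 / 4199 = 16.84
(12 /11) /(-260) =-3 /715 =-0.00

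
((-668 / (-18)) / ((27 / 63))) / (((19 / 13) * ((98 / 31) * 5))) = 67301 / 17955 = 3.75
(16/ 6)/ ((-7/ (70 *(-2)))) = 160/ 3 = 53.33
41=41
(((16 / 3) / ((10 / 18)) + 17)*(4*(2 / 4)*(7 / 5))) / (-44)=-931 / 550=-1.69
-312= -312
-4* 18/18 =-4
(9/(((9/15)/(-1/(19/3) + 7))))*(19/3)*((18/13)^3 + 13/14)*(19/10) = 10469855/2366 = 4425.13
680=680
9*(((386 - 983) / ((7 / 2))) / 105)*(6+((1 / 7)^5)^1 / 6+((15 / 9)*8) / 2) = -762567801 / 4117715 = -185.19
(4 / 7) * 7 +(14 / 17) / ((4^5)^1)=34823 / 8704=4.00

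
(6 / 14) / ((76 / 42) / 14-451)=-63 / 66278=-0.00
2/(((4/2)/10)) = 10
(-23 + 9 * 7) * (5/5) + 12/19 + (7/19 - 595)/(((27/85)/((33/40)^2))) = -3749811/3040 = -1233.49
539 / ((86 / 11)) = 5929 / 86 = 68.94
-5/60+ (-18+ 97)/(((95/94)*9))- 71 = -213401/3420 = -62.40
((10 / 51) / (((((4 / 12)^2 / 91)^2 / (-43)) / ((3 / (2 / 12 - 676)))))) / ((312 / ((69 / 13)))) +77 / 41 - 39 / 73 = 35356539467 / 82528982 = 428.41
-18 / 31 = -0.58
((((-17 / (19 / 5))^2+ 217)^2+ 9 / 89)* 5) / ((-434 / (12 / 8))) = -9773360145075 / 10067557892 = -970.78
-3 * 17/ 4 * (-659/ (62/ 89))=2991201/ 248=12061.29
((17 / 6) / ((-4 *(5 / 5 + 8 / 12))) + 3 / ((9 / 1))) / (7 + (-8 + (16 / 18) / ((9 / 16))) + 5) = -297 / 18080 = -0.02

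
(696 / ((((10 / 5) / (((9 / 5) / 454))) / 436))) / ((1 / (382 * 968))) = 252474178176 / 1135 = 222444209.85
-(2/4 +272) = -545/2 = -272.50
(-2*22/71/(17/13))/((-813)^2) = -572/797789583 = -0.00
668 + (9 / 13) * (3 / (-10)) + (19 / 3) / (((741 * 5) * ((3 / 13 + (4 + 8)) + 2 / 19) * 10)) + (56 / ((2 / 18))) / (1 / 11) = 55362443771 / 8912475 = 6211.79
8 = 8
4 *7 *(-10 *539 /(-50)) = 15092 /5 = 3018.40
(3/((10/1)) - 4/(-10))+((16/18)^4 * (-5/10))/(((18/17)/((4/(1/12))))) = -2647499/196830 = -13.45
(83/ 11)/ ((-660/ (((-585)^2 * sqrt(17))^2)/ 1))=-11016895222125/ 484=-22762180211.00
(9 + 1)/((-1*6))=-5/3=-1.67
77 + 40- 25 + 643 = 735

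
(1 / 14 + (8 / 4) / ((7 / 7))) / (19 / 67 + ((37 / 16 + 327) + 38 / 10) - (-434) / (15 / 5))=233160 / 53810743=0.00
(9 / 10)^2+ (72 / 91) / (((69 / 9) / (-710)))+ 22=-10561867 / 209300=-50.46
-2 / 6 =-1 / 3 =-0.33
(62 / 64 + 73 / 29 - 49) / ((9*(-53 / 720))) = 211185 / 3074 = 68.70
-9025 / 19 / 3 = -475 / 3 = -158.33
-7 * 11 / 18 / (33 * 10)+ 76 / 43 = 40739 / 23220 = 1.75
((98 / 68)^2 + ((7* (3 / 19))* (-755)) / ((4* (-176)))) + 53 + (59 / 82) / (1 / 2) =9145214647 / 158492224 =57.70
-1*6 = -6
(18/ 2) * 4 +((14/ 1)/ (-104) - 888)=-44311/ 52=-852.13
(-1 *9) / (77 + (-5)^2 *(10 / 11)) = -99 / 1097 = -0.09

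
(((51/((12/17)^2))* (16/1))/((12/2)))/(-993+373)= -4913/11160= -0.44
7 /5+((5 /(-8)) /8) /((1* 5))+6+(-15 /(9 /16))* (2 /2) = -18511 /960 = -19.28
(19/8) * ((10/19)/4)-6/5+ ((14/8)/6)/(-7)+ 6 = 1217/240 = 5.07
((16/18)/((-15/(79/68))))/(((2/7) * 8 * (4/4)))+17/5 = 61871/18360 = 3.37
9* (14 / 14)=9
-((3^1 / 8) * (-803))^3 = 13980103929 / 512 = 27304890.49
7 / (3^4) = 7 / 81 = 0.09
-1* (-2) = 2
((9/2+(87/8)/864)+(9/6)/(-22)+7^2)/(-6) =-1354495/152064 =-8.91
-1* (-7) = 7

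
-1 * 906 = -906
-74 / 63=-1.17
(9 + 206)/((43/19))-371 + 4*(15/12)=-271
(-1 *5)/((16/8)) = -5/2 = -2.50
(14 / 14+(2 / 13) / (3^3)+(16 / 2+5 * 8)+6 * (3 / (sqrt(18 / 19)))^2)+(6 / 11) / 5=2048546 / 19305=106.11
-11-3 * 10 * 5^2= -761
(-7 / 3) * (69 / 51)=-161 / 51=-3.16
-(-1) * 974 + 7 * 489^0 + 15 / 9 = 2948 / 3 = 982.67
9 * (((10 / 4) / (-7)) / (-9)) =5 / 14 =0.36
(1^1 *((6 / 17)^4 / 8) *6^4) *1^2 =209952 / 83521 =2.51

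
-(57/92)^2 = -3249/8464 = -0.38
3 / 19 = 0.16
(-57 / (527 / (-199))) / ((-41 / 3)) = -34029 / 21607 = -1.57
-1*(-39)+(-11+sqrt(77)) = sqrt(77)+28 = 36.77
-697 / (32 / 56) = -1219.75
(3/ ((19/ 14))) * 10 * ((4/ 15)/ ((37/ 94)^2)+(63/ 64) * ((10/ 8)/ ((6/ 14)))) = 168989023/ 1664704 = 101.51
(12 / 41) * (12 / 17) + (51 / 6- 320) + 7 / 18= -1950304 / 6273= -310.90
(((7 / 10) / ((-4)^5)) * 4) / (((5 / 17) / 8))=-119 / 1600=-0.07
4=4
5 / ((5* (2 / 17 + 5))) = 17 / 87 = 0.20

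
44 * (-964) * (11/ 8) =-58322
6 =6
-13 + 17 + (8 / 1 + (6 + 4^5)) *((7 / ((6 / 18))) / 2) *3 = 32701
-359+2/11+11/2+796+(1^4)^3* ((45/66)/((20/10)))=19493/44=443.02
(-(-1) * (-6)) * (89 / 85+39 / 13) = -2064 / 85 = -24.28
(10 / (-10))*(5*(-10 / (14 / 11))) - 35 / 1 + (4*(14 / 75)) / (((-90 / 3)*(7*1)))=33722 / 7875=4.28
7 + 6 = 13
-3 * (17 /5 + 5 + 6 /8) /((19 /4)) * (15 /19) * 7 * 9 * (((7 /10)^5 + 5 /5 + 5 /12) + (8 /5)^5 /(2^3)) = -30043547919 /36100000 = -832.23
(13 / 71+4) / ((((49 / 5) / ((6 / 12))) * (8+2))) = 297 / 13916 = 0.02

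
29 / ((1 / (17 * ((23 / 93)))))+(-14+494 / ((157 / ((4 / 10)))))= 7970929 / 73005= 109.18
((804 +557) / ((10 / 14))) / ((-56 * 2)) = -1361 / 80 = -17.01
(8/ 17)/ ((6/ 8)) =32/ 51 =0.63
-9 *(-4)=36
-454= -454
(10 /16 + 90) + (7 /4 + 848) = 7523 /8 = 940.38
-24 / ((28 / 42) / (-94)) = 3384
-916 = -916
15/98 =0.15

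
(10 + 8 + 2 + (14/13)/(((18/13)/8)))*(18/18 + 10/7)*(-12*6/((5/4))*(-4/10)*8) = 2054144/175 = 11737.97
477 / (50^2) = 477 / 2500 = 0.19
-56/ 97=-0.58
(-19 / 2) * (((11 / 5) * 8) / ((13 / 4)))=-3344 / 65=-51.45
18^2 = 324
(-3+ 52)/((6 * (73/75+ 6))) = 1225/1046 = 1.17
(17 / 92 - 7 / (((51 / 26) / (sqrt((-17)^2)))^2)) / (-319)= 1.65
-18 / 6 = -3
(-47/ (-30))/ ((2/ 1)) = 47/ 60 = 0.78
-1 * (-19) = 19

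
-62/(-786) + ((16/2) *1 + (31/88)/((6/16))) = 38986/4323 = 9.02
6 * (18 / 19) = 108 / 19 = 5.68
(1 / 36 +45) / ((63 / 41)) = 66461 / 2268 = 29.30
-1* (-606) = 606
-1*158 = -158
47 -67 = -20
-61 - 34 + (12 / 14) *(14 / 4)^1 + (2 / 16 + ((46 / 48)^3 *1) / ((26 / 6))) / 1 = -5491513 / 59904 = -91.67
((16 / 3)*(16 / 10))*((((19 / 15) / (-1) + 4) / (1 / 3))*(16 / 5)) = 83968 / 375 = 223.91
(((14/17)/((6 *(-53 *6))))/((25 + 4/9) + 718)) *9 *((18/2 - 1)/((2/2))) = -252/6028591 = -0.00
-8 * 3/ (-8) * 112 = 336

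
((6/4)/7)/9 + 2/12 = 4/21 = 0.19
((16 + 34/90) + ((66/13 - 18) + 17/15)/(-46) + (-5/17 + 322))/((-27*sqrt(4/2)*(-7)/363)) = 2675489443*sqrt(2)/8234460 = 459.50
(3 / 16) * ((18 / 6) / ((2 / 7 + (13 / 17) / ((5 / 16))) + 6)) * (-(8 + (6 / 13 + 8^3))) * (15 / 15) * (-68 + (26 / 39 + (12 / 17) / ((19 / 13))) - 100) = 9571741795 / 1711216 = 5593.53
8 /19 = 0.42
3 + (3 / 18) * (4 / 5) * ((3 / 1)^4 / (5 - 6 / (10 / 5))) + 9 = 87 / 5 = 17.40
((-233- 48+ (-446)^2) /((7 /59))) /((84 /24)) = 23438930 /49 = 478345.51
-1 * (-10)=10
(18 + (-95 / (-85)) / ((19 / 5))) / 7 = 311 / 119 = 2.61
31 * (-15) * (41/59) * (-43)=819795/59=13894.83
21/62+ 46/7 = 2999/434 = 6.91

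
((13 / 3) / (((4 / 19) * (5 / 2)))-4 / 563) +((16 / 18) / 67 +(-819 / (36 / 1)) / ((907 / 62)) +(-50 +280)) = 364395139361 / 1539582615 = 236.68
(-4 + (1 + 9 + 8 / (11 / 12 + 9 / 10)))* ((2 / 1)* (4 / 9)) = 1008 / 109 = 9.25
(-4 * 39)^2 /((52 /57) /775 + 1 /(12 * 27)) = 116104622400 /20341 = 5707911.23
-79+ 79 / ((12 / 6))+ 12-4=-63 / 2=-31.50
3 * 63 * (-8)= -1512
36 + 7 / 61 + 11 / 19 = 42528 / 1159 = 36.69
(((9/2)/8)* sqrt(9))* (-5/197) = -135/3152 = -0.04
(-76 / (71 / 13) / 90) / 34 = -247 / 54315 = -0.00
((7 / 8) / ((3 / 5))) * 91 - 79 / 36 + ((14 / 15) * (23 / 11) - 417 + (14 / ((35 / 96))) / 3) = -1076069 / 3960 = -271.73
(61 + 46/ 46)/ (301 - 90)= 62/ 211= 0.29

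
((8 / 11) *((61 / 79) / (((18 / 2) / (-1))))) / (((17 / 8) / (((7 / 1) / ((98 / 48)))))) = -31232 / 310233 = -0.10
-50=-50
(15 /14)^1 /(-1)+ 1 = -1 /14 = -0.07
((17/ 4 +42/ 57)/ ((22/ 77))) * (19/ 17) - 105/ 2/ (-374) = 1729/ 88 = 19.65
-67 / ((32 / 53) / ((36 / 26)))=-31959 / 208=-153.65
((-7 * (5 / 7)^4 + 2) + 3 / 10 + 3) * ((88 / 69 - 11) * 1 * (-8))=32017436 / 118335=270.57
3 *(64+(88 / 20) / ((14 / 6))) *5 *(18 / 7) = 124524 / 49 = 2541.31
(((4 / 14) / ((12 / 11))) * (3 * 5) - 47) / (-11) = 603 / 154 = 3.92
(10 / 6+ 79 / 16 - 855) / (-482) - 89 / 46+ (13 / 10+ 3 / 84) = 21624679 / 18624480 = 1.16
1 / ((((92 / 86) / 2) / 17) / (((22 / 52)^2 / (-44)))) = -8041 / 62192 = -0.13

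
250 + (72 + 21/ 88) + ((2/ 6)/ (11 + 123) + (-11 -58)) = 4479329/ 17688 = 253.24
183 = 183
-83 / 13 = -6.38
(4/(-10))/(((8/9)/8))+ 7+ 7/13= 256/65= 3.94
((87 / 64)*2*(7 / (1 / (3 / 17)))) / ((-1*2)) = -1827 / 1088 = -1.68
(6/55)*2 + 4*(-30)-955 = -59113/55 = -1074.78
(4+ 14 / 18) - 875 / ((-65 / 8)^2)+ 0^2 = -12893 / 1521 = -8.48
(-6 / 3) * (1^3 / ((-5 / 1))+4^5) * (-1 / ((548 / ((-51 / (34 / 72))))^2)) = 7463502 / 93845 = 79.53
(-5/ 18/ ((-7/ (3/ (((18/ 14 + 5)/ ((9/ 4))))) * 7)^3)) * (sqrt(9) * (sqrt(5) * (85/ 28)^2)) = 237016125 * sqrt(5)/ 2932095975424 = 0.00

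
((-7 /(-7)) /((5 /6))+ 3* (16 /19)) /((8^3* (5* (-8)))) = -0.00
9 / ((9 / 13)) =13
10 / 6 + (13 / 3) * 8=109 / 3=36.33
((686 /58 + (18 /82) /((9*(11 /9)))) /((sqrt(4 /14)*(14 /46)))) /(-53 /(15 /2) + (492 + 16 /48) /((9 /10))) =240566085*sqrt(14) /6673847488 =0.13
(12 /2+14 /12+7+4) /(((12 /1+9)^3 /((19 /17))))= 2071 /944622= 0.00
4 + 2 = 6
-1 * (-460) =460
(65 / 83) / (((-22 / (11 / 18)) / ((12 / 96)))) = -65 / 23904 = -0.00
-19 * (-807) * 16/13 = 245328/13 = 18871.38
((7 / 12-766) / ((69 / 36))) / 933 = -0.43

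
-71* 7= -497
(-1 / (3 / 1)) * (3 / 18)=-1 / 18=-0.06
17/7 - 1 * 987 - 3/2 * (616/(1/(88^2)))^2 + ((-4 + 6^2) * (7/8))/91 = -3106166734544352/91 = -34133700379608.26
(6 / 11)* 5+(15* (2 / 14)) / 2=585 / 154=3.80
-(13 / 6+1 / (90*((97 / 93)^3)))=-29795932 / 13690095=-2.18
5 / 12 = 0.42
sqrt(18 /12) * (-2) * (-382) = 382 * sqrt(6) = 935.71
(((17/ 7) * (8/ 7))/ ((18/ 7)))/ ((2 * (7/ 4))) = 136/ 441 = 0.31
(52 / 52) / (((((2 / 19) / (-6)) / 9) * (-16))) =513 / 16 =32.06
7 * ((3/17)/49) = 3/119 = 0.03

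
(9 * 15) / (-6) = -45 / 2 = -22.50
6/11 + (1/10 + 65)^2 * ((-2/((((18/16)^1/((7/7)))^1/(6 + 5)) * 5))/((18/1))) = -11388788/12375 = -920.31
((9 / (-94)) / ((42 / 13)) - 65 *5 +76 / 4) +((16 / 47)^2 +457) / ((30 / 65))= 126992323 / 185556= 684.39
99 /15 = 33 /5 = 6.60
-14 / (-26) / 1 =7 / 13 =0.54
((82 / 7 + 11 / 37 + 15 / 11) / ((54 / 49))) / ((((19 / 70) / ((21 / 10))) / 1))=726131 / 7733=93.90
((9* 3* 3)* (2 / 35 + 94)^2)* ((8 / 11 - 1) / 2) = -1316727576 / 13475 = -97716.33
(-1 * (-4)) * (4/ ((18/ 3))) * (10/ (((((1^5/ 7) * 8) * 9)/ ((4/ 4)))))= 70/ 27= 2.59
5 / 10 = 1 / 2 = 0.50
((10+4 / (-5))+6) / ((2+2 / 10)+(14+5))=38 / 53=0.72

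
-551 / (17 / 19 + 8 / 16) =-20938 / 53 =-395.06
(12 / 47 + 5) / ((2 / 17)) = 4199 / 94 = 44.67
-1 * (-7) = 7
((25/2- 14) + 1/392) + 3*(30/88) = -2047/4312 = -0.47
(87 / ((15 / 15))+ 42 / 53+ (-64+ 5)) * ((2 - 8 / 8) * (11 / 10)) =8393 / 265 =31.67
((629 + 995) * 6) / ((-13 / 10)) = -97440 / 13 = -7495.38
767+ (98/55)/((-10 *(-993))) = 209448574/273075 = 767.00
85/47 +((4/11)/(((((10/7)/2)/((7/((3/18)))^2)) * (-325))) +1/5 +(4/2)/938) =-296517131/394018625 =-0.75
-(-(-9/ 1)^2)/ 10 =81/ 10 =8.10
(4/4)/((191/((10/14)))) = 5/1337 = 0.00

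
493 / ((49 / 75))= 36975 / 49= 754.59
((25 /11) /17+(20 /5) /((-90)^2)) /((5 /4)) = 203248 /1893375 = 0.11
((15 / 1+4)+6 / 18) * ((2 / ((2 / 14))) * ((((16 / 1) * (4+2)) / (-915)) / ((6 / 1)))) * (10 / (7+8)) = -25984 / 8235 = -3.16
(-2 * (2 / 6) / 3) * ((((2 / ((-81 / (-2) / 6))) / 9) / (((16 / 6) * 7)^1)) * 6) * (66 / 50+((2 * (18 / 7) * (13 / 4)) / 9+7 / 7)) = -2924 / 297675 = -0.01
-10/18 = -5/9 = -0.56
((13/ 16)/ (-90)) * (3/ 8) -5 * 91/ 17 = -1747421/ 65280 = -26.77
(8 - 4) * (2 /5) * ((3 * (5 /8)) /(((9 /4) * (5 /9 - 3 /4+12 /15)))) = 240 /109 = 2.20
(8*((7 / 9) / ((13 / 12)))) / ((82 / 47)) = 5264 / 1599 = 3.29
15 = 15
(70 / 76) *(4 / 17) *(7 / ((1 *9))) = 490 / 2907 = 0.17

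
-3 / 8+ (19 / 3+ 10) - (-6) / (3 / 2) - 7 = 311 / 24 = 12.96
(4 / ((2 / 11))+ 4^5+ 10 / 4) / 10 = 2097 / 20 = 104.85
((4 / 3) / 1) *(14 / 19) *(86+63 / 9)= 91.37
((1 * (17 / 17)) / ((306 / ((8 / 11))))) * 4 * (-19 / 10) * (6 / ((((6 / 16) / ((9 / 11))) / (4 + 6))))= -4864 / 2057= -2.36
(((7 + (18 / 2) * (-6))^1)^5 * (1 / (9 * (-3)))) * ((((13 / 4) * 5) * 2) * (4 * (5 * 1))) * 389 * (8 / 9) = 463919080159600 / 243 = 1909132017117.70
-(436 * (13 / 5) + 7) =-5703 / 5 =-1140.60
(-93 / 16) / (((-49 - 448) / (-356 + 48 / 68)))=-70215 / 16898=-4.16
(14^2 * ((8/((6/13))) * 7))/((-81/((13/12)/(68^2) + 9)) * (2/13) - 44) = -115796038540/220986537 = -524.00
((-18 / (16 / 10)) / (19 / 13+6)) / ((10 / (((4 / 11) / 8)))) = -117 / 17072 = -0.01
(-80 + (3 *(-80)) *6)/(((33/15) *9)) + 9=-6709/99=-67.77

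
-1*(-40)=40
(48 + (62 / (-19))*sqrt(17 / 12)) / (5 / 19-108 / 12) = -456 / 83 + 31*sqrt(51) / 498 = -5.05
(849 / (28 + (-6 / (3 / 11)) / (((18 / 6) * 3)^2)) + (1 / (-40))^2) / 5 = 55016323 / 8984000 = 6.12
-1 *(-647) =647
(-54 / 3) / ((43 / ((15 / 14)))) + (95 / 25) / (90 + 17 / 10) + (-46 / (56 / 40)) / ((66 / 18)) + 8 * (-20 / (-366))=-8.93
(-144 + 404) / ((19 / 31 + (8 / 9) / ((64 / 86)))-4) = -290160 / 2447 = -118.58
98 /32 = 49 /16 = 3.06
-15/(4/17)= -255/4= -63.75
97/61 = 1.59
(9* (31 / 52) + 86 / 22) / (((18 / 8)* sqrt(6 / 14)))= 5305* sqrt(21) / 3861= 6.30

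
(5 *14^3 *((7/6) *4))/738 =86.76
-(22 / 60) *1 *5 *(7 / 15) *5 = -77 / 18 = -4.28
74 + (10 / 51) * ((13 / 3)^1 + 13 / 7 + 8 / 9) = 242222 / 3213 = 75.39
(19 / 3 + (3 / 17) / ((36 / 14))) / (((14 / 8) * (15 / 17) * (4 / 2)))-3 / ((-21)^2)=4556 / 2205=2.07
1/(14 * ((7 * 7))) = 1/686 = 0.00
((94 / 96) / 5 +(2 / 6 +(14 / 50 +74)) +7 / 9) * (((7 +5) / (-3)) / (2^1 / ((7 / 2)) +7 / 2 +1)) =-1904791 / 31950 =-59.62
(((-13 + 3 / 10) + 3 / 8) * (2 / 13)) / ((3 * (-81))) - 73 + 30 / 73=-334754831 / 4612140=-72.58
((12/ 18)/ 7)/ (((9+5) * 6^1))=1/ 882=0.00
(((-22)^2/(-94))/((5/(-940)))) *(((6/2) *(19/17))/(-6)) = -9196/17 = -540.94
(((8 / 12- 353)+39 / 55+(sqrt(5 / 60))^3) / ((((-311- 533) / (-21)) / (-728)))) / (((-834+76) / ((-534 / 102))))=3289214474 / 74771015- 56693 * sqrt(3) / 32627352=43.99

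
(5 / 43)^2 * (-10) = -250 / 1849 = -0.14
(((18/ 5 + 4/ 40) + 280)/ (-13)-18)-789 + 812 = -16.82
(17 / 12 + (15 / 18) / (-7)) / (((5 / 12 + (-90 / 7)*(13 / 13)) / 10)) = -218 / 209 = -1.04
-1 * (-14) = 14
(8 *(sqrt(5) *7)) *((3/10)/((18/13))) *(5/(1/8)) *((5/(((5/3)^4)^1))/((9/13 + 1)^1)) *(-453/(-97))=115754184 *sqrt(5)/133375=1940.65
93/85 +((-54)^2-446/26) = 3204434/1105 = 2899.94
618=618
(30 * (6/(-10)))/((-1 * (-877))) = -18/877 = -0.02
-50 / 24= -25 / 12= -2.08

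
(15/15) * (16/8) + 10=12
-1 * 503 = -503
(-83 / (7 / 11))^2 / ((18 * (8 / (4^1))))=833569 / 1764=472.54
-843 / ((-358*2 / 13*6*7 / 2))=3653 / 5012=0.73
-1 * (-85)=85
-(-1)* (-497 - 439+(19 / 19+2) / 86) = -935.97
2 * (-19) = -38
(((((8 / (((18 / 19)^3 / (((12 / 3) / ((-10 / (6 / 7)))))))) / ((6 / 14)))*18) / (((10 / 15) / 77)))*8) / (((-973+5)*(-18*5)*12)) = -48013 / 400950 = -0.12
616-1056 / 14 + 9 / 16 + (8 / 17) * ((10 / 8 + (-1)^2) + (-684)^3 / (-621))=10643451097 / 43792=243045.56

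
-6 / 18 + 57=170 / 3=56.67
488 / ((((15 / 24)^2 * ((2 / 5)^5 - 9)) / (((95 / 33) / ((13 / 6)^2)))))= -4450560000 / 52224887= -85.22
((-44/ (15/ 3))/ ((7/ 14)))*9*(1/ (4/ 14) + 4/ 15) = -14916/ 25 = -596.64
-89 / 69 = -1.29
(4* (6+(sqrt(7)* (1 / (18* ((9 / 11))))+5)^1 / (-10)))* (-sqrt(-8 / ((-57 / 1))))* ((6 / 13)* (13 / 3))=44* sqrt(114)* (-810+sqrt(7)) / 23085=-16.43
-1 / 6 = -0.17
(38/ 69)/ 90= 19/ 3105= 0.01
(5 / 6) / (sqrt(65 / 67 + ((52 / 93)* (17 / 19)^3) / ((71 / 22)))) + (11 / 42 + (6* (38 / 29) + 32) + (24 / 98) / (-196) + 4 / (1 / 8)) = 95* sqrt(27910186524304851) / 19922520774 + 30130999 / 417774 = 72.92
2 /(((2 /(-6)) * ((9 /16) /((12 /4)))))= -32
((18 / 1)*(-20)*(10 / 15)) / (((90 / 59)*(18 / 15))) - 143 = -2467 / 9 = -274.11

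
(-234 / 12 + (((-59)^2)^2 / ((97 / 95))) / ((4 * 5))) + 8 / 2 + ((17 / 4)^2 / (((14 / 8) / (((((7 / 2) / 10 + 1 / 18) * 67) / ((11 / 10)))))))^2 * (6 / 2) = 783482784497257 / 993795264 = 788374.44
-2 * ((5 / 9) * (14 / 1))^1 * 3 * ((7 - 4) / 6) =-70 / 3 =-23.33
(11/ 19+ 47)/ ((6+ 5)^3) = 904/ 25289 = 0.04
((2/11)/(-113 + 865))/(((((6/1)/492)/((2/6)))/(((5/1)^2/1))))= 1025/6204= 0.17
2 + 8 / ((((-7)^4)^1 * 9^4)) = 31505930 / 15752961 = 2.00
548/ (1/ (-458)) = -250984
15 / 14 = 1.07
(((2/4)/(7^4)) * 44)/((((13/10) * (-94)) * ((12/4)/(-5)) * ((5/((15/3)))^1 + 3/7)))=55/628719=0.00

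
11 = 11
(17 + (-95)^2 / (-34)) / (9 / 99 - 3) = 92917 / 1088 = 85.40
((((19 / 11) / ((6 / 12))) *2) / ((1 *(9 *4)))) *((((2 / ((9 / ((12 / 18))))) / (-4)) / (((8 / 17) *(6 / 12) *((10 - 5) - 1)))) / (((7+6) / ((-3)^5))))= 323 / 2288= 0.14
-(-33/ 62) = 33/ 62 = 0.53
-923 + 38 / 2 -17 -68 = -989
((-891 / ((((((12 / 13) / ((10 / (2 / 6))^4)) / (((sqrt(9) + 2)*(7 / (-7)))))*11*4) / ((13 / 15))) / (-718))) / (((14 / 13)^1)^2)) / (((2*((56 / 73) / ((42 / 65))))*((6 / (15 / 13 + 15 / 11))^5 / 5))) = -1740934285875000000 / 1333663331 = -1305377635.73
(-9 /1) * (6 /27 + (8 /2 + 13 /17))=-763 /17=-44.88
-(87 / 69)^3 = -24389 / 12167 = -2.00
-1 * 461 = -461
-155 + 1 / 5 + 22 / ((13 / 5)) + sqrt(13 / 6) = -9512 / 65 + sqrt(78) / 6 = -144.87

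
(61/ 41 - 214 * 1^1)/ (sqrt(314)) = -8713 * sqrt(314)/ 12874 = -11.99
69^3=328509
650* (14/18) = 4550/9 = 505.56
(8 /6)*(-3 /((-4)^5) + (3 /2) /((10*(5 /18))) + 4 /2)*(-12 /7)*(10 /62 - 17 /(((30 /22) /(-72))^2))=2391064592033 /8680000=275468.27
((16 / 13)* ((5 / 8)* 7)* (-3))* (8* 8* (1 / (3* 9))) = -4480 / 117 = -38.29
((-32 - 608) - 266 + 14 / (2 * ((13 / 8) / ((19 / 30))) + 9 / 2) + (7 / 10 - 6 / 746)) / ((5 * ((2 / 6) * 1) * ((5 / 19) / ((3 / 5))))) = -35166836109 / 28441250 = -1236.47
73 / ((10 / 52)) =1898 / 5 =379.60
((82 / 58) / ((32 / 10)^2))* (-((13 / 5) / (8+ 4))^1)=-2665 / 89088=-0.03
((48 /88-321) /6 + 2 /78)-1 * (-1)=-44945 /858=-52.38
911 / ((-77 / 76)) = -69236 / 77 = -899.17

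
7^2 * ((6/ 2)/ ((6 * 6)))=49/ 12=4.08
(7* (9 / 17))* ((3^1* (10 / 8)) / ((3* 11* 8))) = 315 / 5984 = 0.05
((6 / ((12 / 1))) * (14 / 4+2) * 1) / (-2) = -11 / 8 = -1.38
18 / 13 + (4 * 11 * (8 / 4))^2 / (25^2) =111922 / 8125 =13.78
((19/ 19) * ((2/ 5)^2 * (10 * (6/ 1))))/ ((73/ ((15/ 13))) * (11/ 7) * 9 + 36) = 112/ 10859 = 0.01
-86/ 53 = -1.62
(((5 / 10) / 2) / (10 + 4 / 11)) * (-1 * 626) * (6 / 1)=-3443 / 38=-90.61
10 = 10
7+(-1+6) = 12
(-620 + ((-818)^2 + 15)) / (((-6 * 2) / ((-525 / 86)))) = 116990825 / 344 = 340089.61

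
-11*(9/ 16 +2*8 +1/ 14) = -20493/ 112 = -182.97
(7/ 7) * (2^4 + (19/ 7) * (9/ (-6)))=167/ 14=11.93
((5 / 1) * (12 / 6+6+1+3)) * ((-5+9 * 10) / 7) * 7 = 5100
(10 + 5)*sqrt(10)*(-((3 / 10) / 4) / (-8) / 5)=9*sqrt(10) / 320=0.09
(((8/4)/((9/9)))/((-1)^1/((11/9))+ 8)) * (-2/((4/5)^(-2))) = -704/1975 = -0.36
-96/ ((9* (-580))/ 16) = 0.29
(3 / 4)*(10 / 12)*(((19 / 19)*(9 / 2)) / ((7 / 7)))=45 / 16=2.81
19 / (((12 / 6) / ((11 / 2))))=209 / 4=52.25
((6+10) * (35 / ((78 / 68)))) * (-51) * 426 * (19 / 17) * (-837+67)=118664515200 / 13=9128039630.77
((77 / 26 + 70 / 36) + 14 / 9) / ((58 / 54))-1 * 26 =-7534 / 377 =-19.98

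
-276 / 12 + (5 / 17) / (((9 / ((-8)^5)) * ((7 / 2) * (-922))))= -11191973 / 493731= -22.67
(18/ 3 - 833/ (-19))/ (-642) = -947/ 12198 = -0.08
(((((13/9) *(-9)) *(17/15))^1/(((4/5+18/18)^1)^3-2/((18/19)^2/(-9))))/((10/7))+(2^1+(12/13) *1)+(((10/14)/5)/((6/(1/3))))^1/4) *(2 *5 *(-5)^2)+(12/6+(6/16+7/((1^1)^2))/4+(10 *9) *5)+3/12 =236779382369/218076768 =1085.76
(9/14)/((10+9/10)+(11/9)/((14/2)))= 405/6977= 0.06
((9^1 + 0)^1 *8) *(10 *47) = 33840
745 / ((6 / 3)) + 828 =2401 / 2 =1200.50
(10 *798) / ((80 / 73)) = 7281.75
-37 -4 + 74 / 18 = -332 / 9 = -36.89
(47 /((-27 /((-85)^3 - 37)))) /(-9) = -28865614 /243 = -118788.53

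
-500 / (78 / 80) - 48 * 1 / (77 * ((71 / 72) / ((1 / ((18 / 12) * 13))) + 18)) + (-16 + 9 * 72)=639470296 / 5366361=119.16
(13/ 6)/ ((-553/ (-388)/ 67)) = 168974/ 1659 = 101.85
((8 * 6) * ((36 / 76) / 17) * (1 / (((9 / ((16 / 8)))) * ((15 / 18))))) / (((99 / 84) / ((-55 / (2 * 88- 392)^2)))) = -28 / 78489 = -0.00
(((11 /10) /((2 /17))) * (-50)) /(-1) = 935 /2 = 467.50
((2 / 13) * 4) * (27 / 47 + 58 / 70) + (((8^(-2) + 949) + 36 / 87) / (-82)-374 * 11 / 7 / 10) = -32307475283 / 464946560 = -69.49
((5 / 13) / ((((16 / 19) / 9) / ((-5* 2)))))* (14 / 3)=-9975 / 52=-191.83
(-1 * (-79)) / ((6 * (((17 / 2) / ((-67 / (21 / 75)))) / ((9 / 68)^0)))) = -132325 / 357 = -370.66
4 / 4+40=41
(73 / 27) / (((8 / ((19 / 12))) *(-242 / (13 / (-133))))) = 949 / 4390848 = 0.00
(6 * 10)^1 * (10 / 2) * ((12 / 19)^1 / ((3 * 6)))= 200 / 19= 10.53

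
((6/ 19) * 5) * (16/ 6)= 80/ 19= 4.21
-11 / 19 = -0.58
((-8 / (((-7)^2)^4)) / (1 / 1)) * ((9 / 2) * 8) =-288 / 5764801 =-0.00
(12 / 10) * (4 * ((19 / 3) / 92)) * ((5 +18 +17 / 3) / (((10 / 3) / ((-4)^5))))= -1673216 / 575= -2909.94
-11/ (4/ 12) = -33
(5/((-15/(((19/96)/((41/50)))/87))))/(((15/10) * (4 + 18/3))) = -95/1540944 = -0.00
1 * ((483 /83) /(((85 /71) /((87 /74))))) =2983491 /522070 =5.71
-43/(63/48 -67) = 688/1051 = 0.65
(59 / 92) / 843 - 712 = -55219813 / 77556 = -712.00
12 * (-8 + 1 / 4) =-93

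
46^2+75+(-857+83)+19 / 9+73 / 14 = 179465 / 126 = 1424.33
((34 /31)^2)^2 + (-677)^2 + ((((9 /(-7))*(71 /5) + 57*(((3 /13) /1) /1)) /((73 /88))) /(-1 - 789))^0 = 423278716266 /923521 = 458331.45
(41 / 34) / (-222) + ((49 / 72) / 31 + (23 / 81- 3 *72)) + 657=5575986803 / 12635352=441.30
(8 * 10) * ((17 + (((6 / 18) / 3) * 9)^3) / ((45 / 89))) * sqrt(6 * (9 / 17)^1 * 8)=34176 * sqrt(51) / 17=14356.79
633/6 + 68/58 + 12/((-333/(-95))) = 708797/6438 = 110.10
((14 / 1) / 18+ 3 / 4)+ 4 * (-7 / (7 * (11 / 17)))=-1843 / 396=-4.65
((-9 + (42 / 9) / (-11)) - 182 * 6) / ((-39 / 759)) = 835981 / 39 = 21435.41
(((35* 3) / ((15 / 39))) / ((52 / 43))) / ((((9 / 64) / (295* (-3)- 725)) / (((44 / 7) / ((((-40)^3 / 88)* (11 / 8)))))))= 1218448 / 75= 16245.97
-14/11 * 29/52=-203/286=-0.71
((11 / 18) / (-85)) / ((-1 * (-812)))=-11 / 1242360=-0.00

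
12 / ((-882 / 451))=-902 / 147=-6.14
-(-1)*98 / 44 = 49 / 22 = 2.23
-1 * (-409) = 409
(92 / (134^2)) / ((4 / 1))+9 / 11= 161857 / 197516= 0.82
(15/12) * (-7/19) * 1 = -35/76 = -0.46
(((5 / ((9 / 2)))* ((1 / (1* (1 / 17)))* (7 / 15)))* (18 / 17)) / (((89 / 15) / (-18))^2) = 680400 / 7921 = 85.90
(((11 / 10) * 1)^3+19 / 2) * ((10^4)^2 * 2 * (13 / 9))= 28160600000 / 9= 3128955555.56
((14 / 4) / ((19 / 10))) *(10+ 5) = 525 / 19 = 27.63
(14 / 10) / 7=1 / 5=0.20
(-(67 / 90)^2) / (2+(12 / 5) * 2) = -4489 / 55080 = -0.08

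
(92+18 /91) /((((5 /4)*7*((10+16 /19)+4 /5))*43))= 318820 /15147223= 0.02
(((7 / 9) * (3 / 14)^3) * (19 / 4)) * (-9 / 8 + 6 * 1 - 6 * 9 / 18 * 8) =-8721 / 12544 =-0.70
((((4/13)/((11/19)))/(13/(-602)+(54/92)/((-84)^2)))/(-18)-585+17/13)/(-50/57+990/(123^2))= 199624758779887/278277608895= 717.36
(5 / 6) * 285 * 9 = 4275 / 2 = 2137.50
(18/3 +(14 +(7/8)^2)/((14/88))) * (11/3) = 5797/16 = 362.31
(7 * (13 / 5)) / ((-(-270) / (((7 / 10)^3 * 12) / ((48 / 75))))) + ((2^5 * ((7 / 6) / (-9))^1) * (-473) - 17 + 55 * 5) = 479629639 / 216000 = 2220.51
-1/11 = -0.09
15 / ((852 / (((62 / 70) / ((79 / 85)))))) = 2635 / 157052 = 0.02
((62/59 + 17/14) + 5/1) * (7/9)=6001/1062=5.65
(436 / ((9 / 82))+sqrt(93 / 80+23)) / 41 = sqrt(9665) / 820+872 / 9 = 97.01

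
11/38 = 0.29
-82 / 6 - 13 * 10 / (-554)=-13.43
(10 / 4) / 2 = 5 / 4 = 1.25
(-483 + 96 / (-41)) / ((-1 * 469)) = 297 / 287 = 1.03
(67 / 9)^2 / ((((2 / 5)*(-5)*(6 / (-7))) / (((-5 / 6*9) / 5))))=-31423 / 648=-48.49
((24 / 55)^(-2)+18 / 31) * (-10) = -520715 / 8928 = -58.32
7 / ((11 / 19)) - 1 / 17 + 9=3933 / 187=21.03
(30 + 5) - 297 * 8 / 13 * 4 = -696.08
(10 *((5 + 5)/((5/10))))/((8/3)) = 75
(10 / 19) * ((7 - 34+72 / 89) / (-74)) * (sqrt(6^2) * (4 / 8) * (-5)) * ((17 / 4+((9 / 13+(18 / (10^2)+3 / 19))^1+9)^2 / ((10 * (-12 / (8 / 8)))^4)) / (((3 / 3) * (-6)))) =104545034334626767 / 52821104128000000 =1.98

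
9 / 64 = 0.14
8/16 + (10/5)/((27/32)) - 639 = -34351/54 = -636.13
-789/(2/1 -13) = 789/11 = 71.73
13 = 13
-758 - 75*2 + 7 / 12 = -10889 / 12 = -907.42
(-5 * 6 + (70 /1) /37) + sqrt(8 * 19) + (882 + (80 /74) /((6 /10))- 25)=2 * sqrt(38) + 92207 /111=843.02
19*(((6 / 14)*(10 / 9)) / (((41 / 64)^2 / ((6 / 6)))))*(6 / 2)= 778240 / 11767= 66.14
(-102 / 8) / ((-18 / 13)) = 221 / 24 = 9.21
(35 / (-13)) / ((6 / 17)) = -595 / 78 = -7.63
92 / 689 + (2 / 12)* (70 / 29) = 32119 / 59943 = 0.54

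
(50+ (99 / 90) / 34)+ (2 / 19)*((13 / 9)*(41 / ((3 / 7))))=11263723 / 174420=64.58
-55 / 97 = -0.57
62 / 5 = 12.40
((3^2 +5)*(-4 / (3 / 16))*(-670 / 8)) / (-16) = -4690 / 3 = -1563.33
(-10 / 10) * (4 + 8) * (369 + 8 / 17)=-75372 / 17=-4433.65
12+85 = 97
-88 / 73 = -1.21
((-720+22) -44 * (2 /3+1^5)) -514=-3856 /3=-1285.33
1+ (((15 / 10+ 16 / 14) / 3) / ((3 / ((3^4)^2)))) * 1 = 26987 / 14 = 1927.64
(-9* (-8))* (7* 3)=1512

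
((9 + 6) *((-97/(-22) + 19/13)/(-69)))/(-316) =365/90376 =0.00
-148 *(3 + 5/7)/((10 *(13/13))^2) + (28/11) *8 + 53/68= 2048049/130900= 15.65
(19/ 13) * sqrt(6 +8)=19 * sqrt(14)/ 13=5.47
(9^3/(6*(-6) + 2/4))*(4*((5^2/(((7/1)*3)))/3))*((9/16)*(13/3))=-78975/994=-79.45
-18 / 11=-1.64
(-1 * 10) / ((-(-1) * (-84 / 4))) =10 / 21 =0.48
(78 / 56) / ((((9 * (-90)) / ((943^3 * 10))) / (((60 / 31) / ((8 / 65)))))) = -3542923634575 / 15624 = -226761625.36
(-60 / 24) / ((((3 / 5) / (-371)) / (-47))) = -435925 / 6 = -72654.17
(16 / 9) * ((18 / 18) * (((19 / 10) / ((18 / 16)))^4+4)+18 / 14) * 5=6164133712 / 51667875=119.30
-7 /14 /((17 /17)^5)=-1 /2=-0.50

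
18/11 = 1.64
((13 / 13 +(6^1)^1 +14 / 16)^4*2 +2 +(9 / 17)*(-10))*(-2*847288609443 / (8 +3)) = -20618818300823362137 / 17408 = -1184444985111636.15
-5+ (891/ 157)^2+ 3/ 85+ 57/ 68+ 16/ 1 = 44.08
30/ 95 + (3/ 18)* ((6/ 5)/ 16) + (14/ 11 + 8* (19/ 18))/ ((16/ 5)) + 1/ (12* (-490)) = 4961989/ 1474704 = 3.36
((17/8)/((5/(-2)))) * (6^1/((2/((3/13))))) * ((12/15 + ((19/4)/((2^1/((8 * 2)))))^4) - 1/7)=-11165906799/9100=-1227022.73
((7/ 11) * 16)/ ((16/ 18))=126/ 11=11.45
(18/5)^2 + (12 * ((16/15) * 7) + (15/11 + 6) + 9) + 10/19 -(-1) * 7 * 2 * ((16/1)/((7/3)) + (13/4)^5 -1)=14118960387/2675200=5277.72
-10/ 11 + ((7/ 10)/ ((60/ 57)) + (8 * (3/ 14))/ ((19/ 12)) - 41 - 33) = -73.16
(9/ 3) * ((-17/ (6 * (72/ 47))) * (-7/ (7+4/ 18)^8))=26751145617/ 5098317006250000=0.00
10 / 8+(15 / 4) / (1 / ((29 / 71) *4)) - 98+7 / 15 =-384067 / 4260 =-90.16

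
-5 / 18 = -0.28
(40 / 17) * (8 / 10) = 32 / 17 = 1.88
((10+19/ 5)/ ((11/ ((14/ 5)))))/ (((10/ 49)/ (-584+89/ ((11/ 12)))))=-126760452/ 15125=-8380.86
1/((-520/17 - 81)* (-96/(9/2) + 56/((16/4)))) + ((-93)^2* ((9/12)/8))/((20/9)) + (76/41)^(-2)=1760534711801/4821111680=365.17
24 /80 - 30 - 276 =-3057 /10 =-305.70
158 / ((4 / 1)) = 79 / 2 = 39.50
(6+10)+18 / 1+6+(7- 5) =42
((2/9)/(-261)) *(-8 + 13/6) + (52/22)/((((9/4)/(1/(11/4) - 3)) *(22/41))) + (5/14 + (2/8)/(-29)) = -1262681153/262627596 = -4.81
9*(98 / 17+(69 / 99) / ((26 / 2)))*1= 127299 / 2431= 52.36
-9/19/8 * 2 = -9/76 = -0.12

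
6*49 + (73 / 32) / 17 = 160009 / 544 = 294.13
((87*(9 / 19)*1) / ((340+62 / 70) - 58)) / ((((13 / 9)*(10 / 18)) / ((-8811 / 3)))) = -533.18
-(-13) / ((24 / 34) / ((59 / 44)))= 13039 / 528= 24.70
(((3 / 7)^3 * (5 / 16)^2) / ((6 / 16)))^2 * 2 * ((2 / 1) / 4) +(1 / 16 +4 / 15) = 595592719 / 1807088640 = 0.33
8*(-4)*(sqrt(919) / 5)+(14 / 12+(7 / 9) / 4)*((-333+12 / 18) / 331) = -32*sqrt(919) / 5 - 48853 / 35748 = -195.38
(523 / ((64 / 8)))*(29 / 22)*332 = 1258861 / 44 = 28610.48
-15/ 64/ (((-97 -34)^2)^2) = -15/ 18847994944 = -0.00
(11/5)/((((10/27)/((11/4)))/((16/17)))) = 15.37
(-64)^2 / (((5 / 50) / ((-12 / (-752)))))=30720 / 47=653.62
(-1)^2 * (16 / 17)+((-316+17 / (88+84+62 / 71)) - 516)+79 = -9229563 / 12274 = -751.96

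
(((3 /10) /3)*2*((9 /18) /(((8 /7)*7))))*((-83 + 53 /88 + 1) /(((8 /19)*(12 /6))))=-1.21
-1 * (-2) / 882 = 1 / 441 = 0.00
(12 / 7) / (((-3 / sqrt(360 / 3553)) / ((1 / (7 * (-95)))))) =24 * sqrt(35530) / 16539215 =0.00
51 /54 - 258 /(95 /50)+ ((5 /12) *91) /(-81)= -2498963 /18468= -135.31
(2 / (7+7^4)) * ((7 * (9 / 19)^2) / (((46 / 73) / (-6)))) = -17739 / 1428116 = -0.01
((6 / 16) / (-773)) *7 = -21 / 6184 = -0.00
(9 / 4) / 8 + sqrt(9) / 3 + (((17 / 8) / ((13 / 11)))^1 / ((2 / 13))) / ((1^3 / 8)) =3033 / 32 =94.78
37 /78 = 0.47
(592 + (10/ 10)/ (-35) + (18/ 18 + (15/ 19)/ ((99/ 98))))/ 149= 13029908/ 3269805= 3.98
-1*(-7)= 7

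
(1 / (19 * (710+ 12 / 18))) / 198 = 0.00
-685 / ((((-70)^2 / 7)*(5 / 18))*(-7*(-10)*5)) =-1233 / 122500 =-0.01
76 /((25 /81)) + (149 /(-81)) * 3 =162487 /675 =240.72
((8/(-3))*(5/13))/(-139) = 40/5421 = 0.01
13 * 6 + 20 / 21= 1658 / 21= 78.95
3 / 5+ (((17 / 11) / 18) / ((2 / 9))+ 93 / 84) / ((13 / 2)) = 4153 / 5005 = 0.83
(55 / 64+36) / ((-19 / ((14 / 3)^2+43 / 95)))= -44837513 / 1039680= -43.13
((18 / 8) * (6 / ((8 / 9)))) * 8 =243 / 2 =121.50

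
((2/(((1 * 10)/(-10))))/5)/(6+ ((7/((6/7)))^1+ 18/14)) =-84/3245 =-0.03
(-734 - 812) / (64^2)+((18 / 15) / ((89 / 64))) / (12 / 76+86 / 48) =52810327 / 810199040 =0.07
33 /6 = 11 /2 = 5.50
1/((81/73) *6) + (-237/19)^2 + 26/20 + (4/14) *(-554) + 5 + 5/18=24777773/6140610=4.04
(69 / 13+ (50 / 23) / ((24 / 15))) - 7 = -399 / 1196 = -0.33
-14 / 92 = -7 / 46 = -0.15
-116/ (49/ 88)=-10208/ 49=-208.33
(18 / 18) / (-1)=-1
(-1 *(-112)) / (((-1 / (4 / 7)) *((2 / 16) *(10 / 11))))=-2816 / 5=-563.20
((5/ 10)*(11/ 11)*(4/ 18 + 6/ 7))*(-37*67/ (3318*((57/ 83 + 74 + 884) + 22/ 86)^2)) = -536807461823/ 1224236208610661652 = -0.00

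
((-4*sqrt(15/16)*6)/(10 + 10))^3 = -81*sqrt(15)/200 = -1.57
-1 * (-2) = 2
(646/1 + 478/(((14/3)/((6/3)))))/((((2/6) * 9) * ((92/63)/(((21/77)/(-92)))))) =-13401/23276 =-0.58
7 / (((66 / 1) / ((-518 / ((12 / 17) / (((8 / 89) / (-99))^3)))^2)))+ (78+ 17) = 13201742636090644899114896399 / 138965711958848846866715217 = 95.00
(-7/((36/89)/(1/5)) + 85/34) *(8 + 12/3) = -173/15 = -11.53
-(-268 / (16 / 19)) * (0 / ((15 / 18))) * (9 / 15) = 0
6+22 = 28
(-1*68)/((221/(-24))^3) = 55296/634933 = 0.09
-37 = -37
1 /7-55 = -384 /7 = -54.86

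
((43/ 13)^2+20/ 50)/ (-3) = -9583/ 2535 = -3.78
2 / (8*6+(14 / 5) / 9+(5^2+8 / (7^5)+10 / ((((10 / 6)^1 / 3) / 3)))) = 1512630 / 96287663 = 0.02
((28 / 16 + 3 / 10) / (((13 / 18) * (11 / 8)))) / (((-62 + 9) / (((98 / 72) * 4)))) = -8036 / 37895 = -0.21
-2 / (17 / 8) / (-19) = 16 / 323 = 0.05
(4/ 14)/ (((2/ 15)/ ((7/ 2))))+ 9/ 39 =201/ 26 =7.73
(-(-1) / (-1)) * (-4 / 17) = 4 / 17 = 0.24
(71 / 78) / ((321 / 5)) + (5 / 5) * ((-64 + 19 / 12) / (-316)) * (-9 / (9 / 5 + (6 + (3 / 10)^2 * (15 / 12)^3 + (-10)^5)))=3593974519475 / 253164062577582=0.01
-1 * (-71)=71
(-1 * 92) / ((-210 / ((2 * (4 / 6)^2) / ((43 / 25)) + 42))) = 756884 / 40635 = 18.63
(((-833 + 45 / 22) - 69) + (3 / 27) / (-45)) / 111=-8018617 / 989010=-8.11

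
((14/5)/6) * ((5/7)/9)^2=5/1701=0.00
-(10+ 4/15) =-154/15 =-10.27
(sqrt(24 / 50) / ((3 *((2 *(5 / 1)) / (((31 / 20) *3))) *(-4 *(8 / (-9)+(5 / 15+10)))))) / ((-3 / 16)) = 93 *sqrt(3) / 10625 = 0.02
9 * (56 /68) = 7.41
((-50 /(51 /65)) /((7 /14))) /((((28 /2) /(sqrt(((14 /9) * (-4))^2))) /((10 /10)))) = -26000 /459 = -56.64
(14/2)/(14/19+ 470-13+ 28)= 133/9229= 0.01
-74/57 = -1.30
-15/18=-5/6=-0.83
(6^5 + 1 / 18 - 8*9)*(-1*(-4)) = 30816.22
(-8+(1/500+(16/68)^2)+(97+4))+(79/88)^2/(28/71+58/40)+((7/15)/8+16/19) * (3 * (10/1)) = 120.51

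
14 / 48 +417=10015 / 24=417.29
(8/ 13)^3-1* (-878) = 1929478/ 2197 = 878.23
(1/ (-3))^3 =-1/ 27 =-0.04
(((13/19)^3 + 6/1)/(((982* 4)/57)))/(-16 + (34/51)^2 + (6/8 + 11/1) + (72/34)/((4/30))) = 19898109/2620124282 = 0.01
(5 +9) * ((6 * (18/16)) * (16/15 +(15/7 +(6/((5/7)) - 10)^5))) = -4297527/6250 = -687.60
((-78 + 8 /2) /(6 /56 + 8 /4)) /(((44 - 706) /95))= 98420 /19529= 5.04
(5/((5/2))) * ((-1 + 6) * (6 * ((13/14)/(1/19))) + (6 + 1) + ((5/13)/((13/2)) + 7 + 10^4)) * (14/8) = 12472777/338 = 36901.71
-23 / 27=-0.85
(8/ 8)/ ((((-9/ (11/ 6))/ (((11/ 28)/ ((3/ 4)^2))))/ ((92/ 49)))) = -22264/ 83349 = -0.27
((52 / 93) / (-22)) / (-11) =0.00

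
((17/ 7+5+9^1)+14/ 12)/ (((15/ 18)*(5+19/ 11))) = 8129/ 2590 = 3.14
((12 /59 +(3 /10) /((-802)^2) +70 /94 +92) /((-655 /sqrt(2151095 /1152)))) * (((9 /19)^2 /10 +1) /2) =-2039678783205743 * sqrt(4302190) /1349575191829952000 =-3.13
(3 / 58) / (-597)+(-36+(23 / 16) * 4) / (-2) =698287 / 46168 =15.12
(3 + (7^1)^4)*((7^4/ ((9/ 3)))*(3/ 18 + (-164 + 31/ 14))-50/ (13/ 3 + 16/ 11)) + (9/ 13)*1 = -6949381341473/ 22347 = -310976029.96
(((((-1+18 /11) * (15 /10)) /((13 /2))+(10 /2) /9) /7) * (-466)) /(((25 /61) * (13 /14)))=-51394208 /418275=-122.87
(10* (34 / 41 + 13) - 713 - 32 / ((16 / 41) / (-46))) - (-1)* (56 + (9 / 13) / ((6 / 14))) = 1734866 / 533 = 3254.91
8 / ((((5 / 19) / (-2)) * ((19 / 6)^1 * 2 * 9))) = -16 / 15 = -1.07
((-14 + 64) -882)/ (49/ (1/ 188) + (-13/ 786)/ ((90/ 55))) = -11771136/ 130331233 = -0.09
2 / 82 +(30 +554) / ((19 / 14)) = 335235 / 779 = 430.34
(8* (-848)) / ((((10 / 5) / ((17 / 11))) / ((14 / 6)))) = -403648 / 33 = -12231.76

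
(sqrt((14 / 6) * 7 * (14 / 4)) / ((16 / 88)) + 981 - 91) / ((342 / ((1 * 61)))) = 4697 * sqrt(42) / 4104 + 27145 / 171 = 166.16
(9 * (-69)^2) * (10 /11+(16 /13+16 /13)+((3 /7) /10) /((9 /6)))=728990037 /5005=145652.36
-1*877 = -877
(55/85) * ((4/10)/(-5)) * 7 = -0.36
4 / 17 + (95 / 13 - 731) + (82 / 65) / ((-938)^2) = -351682444543 / 486113810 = -723.46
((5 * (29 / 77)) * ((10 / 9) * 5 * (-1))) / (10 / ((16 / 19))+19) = -58000 / 171171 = -0.34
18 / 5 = 3.60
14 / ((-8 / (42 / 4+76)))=-1211 / 8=-151.38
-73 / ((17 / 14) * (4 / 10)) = -150.29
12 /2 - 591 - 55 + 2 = -638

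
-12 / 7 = -1.71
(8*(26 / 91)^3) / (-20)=-16 / 1715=-0.01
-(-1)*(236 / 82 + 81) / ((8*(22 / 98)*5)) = 168511 / 18040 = 9.34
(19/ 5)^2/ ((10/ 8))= 1444/ 125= 11.55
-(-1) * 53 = 53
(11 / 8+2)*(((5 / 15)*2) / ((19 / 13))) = 117 / 76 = 1.54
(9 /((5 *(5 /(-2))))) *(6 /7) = -108 /175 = -0.62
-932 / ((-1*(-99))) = -932 / 99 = -9.41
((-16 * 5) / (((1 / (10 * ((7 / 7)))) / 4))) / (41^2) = -3200 / 1681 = -1.90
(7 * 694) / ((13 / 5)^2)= 121450 / 169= 718.64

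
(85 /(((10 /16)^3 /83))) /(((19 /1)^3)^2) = 722432 /1176147025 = 0.00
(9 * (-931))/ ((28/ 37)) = -44289/ 4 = -11072.25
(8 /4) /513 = 2 /513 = 0.00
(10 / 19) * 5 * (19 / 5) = 10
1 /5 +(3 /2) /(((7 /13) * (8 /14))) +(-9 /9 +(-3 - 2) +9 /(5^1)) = 7 /8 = 0.88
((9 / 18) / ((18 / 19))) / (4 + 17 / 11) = 209 / 2196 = 0.10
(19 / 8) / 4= 19 / 32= 0.59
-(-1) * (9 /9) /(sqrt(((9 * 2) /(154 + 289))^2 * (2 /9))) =443 * sqrt(2) /12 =52.21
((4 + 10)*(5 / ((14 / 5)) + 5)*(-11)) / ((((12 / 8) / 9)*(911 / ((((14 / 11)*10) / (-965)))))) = 15960 / 175823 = 0.09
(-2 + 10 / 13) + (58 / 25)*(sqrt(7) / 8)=-16 / 13 + 29*sqrt(7) / 100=-0.46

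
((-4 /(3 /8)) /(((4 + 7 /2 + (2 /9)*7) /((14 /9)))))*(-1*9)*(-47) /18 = -43.06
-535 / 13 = -41.15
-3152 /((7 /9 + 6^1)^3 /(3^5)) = -558367344 /226981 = -2459.97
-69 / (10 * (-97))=69 / 970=0.07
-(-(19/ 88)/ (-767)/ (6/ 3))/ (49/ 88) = -19/ 75166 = -0.00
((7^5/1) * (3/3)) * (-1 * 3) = -50421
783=783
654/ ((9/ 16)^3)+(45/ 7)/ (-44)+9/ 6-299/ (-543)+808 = 60750535819/ 13546764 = 4484.51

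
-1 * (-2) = 2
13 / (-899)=-13 / 899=-0.01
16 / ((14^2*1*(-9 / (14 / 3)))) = -8 / 189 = -0.04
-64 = -64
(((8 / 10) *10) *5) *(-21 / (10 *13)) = -84 / 13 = -6.46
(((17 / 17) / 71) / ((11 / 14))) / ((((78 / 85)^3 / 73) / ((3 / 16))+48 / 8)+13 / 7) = 4393450250 / 1939557645223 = 0.00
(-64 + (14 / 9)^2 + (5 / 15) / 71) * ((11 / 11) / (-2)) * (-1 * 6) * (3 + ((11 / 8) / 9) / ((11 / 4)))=-19476655 / 34506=-564.44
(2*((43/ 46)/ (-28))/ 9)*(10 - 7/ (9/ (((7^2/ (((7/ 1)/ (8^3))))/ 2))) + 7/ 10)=5352511/ 521640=10.26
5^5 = 3125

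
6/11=0.55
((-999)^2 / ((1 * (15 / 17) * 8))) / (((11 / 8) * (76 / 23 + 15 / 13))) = 1690946361 / 73315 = 23064.13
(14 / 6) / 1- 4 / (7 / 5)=-11 / 21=-0.52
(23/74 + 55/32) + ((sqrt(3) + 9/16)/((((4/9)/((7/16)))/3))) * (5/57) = 315 * sqrt(3)/1216 + 1565919/719872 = 2.62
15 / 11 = 1.36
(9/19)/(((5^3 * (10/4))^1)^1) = 18/11875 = 0.00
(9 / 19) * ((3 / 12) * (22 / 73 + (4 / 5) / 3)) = 933 / 13870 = 0.07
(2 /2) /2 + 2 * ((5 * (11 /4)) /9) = 32 /9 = 3.56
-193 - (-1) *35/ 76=-14633/ 76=-192.54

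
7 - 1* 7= 0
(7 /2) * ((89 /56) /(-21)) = -89 /336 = -0.26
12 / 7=1.71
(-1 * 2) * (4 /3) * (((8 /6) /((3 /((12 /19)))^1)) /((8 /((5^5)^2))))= -913742.69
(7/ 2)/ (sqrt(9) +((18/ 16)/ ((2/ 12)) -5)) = 14/ 19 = 0.74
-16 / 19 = -0.84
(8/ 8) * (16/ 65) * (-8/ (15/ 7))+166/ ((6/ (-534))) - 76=-14479646/ 975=-14850.92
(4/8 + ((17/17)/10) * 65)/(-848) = -7/848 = -0.01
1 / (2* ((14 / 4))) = 1 / 7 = 0.14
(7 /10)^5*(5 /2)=16807 /40000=0.42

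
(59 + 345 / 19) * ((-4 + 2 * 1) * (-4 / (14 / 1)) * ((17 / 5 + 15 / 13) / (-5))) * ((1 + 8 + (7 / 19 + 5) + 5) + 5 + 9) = -1100461696 / 821275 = -1339.94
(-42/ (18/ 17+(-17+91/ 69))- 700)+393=-2608199/ 8576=-304.13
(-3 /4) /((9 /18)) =-3 /2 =-1.50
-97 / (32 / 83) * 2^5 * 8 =-64408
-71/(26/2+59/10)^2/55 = -1420/392931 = -0.00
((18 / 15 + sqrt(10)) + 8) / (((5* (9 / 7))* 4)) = 7* sqrt(10) / 180 + 161 / 450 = 0.48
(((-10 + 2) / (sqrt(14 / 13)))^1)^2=416 / 7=59.43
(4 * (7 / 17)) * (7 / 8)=49 / 34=1.44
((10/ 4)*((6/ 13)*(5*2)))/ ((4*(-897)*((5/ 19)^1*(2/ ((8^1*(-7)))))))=1330/ 3887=0.34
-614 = -614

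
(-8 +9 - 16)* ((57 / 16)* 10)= -4275 / 8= -534.38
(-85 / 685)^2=0.02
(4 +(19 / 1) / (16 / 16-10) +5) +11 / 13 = 905 / 117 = 7.74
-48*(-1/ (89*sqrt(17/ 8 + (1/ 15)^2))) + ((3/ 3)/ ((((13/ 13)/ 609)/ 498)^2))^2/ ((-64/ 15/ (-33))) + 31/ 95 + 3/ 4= 1440*sqrt(7666)/ 341137 + 12432697514755121492285717/ 190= 65435250077658534169925.20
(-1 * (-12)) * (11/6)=22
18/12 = 3/2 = 1.50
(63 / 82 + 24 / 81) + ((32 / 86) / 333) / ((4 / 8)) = 1.07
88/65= 1.35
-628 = -628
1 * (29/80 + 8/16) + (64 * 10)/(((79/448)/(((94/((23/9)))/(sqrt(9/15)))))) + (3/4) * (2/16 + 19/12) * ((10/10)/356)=49333/56960 + 80855040 * sqrt(15)/1817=172345.51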